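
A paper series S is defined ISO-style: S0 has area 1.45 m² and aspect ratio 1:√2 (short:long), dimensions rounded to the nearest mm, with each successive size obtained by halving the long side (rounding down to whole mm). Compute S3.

358 × 506 mm

Let S0's short side be w mm. w · w√2 = 1.45 m² = 1,450,000 mm², so w ≈ 1012.6 mm and w√2 ≈ 1432.0 mm → S0 = 1013 × 1432 mm.
S1: ⌊1432/2⌋ × 1013 = 716 × 1013 mm
S2: ⌊1013/2⌋ × 716 = 506 × 716 mm
S3: ⌊716/2⌋ × 506 = 358 × 506 mm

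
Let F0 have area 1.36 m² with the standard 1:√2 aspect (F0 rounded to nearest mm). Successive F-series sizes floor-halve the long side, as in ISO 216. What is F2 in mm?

490 × 693 mm

Let F0's short side be w mm. w · w√2 = 1.36 m² = 1,360,000 mm², so w ≈ 980.6 mm and w√2 ≈ 1386.8 mm → F0 = 981 × 1387 mm.
F1: ⌊1387/2⌋ × 981 = 693 × 981 mm
F2: ⌊981/2⌋ × 693 = 490 × 693 mm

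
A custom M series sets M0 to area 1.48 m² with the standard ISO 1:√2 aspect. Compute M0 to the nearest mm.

1023 × 1447 mm

Let the short side be w mm. Then w · w√2 = 1.48 m² = 1,480,000 mm².
w² = 1,480,000/√2, so w ≈ 1023.0 mm; long side = w√2 ≈ 1446.7 mm.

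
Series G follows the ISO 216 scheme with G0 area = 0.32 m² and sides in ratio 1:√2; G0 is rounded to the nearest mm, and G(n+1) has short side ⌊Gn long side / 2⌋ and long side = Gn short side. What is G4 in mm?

Let G0's short side be w mm. w · w√2 = 0.32 m² = 320,000 mm², so w ≈ 475.7 mm and w√2 ≈ 672.7 mm → G0 = 476 × 673 mm.
G1: ⌊673/2⌋ × 476 = 336 × 476 mm
G2: ⌊476/2⌋ × 336 = 238 × 336 mm
G3: ⌊336/2⌋ × 238 = 168 × 238 mm
G4: ⌊238/2⌋ × 168 = 119 × 168 mm

119 × 168 mm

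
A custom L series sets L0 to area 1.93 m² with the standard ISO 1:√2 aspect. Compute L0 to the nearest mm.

Let the short side be w mm. Then w · w√2 = 1.93 m² = 1,930,000 mm².
w² = 1,930,000/√2, so w ≈ 1168.2 mm; long side = w√2 ≈ 1652.1 mm.

1168 × 1652 mm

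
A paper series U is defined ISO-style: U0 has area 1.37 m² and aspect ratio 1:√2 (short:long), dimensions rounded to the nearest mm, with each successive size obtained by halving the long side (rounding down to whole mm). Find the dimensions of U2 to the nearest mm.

Let U0's short side be w mm. w · w√2 = 1.37 m² = 1,370,000 mm², so w ≈ 984.2 mm and w√2 ≈ 1391.9 mm → U0 = 984 × 1392 mm.
U1: ⌊1392/2⌋ × 984 = 696 × 984 mm
U2: ⌊984/2⌋ × 696 = 492 × 696 mm

492 × 696 mm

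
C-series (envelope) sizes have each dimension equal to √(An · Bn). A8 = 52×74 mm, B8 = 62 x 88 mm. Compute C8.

Short side: √(52 · 62) = √3224 ≈ 56.8 → 57 mm
Long side: √(74 · 88) = √6512 ≈ 80.7 → 81 mm

57 × 81 mm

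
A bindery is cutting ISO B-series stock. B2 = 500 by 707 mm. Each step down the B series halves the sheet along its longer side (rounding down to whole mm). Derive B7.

88 × 125 mm

B3: ⌊707/2⌋ × 500 = 353 × 500 mm
B4: ⌊500/2⌋ × 353 = 250 × 353 mm
B5: ⌊353/2⌋ × 250 = 176 × 250 mm
B6: ⌊250/2⌋ × 176 = 125 × 176 mm
B7: ⌊176/2⌋ × 125 = 88 × 125 mm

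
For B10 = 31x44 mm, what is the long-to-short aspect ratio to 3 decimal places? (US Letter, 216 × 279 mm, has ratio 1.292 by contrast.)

44 / 31 = 1.419
ISO 216 targets √2 ≈ 1.414; the +0.005 deviation is from mm rounding.

1.419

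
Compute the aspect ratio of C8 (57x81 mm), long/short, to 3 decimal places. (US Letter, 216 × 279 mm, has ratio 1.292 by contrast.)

81 / 57 = 1.421
ISO 216 targets √2 ≈ 1.414; the +0.007 deviation is from mm rounding.

1.421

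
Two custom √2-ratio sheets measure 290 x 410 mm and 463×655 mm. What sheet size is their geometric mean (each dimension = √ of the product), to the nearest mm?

366 × 518 mm

Short side: √(290 · 463) = √134270 ≈ 366.4 → 366 mm
Long side: √(410 · 655) = √268550 ≈ 518.2 → 518 mm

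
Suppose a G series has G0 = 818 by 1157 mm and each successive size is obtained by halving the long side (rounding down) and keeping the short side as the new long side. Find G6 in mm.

G1: ⌊1157/2⌋ × 818 = 578 × 818 mm
G2: ⌊818/2⌋ × 578 = 409 × 578 mm
G3: ⌊578/2⌋ × 409 = 289 × 409 mm
G4: ⌊409/2⌋ × 289 = 204 × 289 mm
G5: ⌊289/2⌋ × 204 = 144 × 204 mm
G6: ⌊204/2⌋ × 144 = 102 × 144 mm

102 × 144 mm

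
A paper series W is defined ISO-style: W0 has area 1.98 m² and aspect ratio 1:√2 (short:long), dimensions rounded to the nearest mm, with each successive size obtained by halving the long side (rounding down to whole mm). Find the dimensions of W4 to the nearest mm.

295 × 418 mm

Let W0's short side be w mm. w · w√2 = 1.98 m² = 1,980,000 mm², so w ≈ 1183.2 mm and w√2 ≈ 1673.4 mm → W0 = 1183 × 1673 mm.
W1: ⌊1673/2⌋ × 1183 = 836 × 1183 mm
W2: ⌊1183/2⌋ × 836 = 591 × 836 mm
W3: ⌊836/2⌋ × 591 = 418 × 591 mm
W4: ⌊591/2⌋ × 418 = 295 × 418 mm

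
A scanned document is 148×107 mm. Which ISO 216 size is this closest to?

A6 (105 × 148 mm)

Aspect ratio 148/107 ≈ 1.383 (ISO target is √2 ≈ 1.414).
In the A-series (A0 area = 1 m²): A6 = 105 × 148 mm.
Off by 2 mm total — nearest standard size.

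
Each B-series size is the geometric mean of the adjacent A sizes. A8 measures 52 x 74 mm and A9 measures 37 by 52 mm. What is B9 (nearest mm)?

44 × 62 mm

Short side: √(52 · 37) = √1924 ≈ 43.9 → 44 mm
Long side: √(74 · 52) = √3848 ≈ 62.0 → 62 mm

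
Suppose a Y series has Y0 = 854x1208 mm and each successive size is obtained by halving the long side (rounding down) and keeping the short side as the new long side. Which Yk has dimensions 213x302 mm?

Y0: 854 × 1208 mm
Y1: 604 × 854 mm
Y2: 427 × 604 mm
Y3: 302 × 427 mm
Y4: 213 × 302 mm
Y5: 151 × 213 mm
→ matches Y4.

Y4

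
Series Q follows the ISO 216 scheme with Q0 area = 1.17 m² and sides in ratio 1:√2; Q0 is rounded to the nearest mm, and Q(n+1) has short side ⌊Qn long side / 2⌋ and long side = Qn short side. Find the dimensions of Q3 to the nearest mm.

321 × 455 mm

Let Q0's short side be w mm. w · w√2 = 1.17 m² = 1,170,000 mm², so w ≈ 909.6 mm and w√2 ≈ 1286.3 mm → Q0 = 910 × 1286 mm.
Q1: ⌊1286/2⌋ × 910 = 643 × 910 mm
Q2: ⌊910/2⌋ × 643 = 455 × 643 mm
Q3: ⌊643/2⌋ × 455 = 321 × 455 mm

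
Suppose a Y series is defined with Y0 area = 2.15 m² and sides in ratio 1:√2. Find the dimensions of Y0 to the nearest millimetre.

Let the short side be w mm. Then w · w√2 = 2.15 m² = 2,150,000 mm².
w² = 2,150,000/√2, so w ≈ 1233.0 mm; long side = w√2 ≈ 1743.7 mm.

1233 × 1744 mm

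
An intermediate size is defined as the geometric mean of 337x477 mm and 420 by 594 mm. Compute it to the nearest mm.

376 × 532 mm

Short side: √(337 · 420) = √141540 ≈ 376.2 → 376 mm
Long side: √(477 · 594) = √283338 ≈ 532.3 → 532 mm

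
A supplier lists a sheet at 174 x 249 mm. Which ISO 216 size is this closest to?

B5 (176 × 250 mm)

Aspect ratio 249/174 ≈ 1.431 (ISO target is √2 ≈ 1.414).
In the B-series (B0 = 1000 × 1414 mm): B5 = 176 × 250 mm.
Off by 3 mm total — nearest standard size.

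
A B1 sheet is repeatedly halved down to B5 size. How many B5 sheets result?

16

B1 = 707 × 1000 mm; B5 = 176 × 250 mm.
Each halving step doubles the count; 4 steps from B1 to B5.
2^4 = 16.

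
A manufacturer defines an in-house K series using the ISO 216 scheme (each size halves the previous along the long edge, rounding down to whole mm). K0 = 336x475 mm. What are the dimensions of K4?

84 × 118 mm

K1: ⌊475/2⌋ × 336 = 237 × 336 mm
K2: ⌊336/2⌋ × 237 = 168 × 237 mm
K3: ⌊237/2⌋ × 168 = 118 × 168 mm
K4: ⌊168/2⌋ × 118 = 84 × 118 mm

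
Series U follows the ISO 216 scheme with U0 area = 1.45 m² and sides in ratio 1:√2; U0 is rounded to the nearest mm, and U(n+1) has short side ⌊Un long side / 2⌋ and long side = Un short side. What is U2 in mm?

Let U0's short side be w mm. w · w√2 = 1.45 m² = 1,450,000 mm², so w ≈ 1012.6 mm and w√2 ≈ 1432.0 mm → U0 = 1013 × 1432 mm.
U1: ⌊1432/2⌋ × 1013 = 716 × 1013 mm
U2: ⌊1013/2⌋ × 716 = 506 × 716 mm

506 × 716 mm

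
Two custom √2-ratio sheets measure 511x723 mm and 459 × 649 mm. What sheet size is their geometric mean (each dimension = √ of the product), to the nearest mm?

Short side: √(511 · 459) = √234549 ≈ 484.3 → 484 mm
Long side: √(723 · 649) = √469227 ≈ 685.0 → 685 mm

484 × 685 mm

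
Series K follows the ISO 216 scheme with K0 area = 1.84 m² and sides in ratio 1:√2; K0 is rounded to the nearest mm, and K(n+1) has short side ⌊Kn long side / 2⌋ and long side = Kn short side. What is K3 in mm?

Let K0's short side be w mm. w · w√2 = 1.84 m² = 1,840,000 mm², so w ≈ 1140.6 mm and w√2 ≈ 1613.1 mm → K0 = 1141 × 1613 mm.
K1: ⌊1613/2⌋ × 1141 = 806 × 1141 mm
K2: ⌊1141/2⌋ × 806 = 570 × 806 mm
K3: ⌊806/2⌋ × 570 = 403 × 570 mm

403 × 570 mm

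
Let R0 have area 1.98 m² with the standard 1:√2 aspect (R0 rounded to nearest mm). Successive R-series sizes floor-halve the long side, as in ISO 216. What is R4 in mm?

295 × 418 mm

Let R0's short side be w mm. w · w√2 = 1.98 m² = 1,980,000 mm², so w ≈ 1183.2 mm and w√2 ≈ 1673.4 mm → R0 = 1183 × 1673 mm.
R1: ⌊1673/2⌋ × 1183 = 836 × 1183 mm
R2: ⌊1183/2⌋ × 836 = 591 × 836 mm
R3: ⌊836/2⌋ × 591 = 418 × 591 mm
R4: ⌊591/2⌋ × 418 = 295 × 418 mm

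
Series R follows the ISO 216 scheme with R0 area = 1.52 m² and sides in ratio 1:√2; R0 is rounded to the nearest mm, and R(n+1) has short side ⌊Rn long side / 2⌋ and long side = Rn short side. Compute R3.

366 × 518 mm

Let R0's short side be w mm. w · w√2 = 1.52 m² = 1,520,000 mm², so w ≈ 1036.7 mm and w√2 ≈ 1466.2 mm → R0 = 1037 × 1466 mm.
R1: ⌊1466/2⌋ × 1037 = 733 × 1037 mm
R2: ⌊1037/2⌋ × 733 = 518 × 733 mm
R3: ⌊733/2⌋ × 518 = 366 × 518 mm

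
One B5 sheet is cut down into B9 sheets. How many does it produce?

Each ISO step halves the sheet: 1 × B5 → 2 × B6 → 4 × B7 → 8 × B8 → …
From B5 to B9 is 4 halving steps: 2^4 = 16.

16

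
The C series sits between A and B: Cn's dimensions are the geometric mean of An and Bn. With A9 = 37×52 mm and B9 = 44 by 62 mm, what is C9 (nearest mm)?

40 × 57 mm

Short side: √(37 · 44) = √1628 ≈ 40.3 → 40 mm
Long side: √(52 · 62) = √3224 ≈ 56.8 → 57 mm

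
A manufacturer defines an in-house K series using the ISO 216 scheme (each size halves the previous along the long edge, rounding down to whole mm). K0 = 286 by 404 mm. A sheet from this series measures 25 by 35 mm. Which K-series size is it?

K0: 286 × 404 mm
K1: 202 × 286 mm
K2: 143 × 202 mm
K3: 101 × 143 mm
K4: 71 × 101 mm
K5: 50 × 71 mm
K6: 35 × 50 mm
K7: 25 × 35 mm
K8: 17 × 25 mm
→ matches K7.

K7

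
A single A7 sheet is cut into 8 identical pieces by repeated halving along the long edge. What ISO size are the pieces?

A10

8 = 2^3, so 3 halving steps.
A7 → A8 → … → A10 after 3 steps.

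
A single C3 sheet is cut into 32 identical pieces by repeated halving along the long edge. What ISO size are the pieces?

32 = 2^5, so 5 halving steps.
C3 → C4 → … → C8 after 5 steps.

C8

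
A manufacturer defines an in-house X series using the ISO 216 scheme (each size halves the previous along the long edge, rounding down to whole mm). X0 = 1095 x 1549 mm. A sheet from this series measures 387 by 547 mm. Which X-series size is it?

X0: 1095 × 1549 mm
X1: 774 × 1095 mm
X2: 547 × 774 mm
X3: 387 × 547 mm
X4: 273 × 387 mm
→ matches X3.

X3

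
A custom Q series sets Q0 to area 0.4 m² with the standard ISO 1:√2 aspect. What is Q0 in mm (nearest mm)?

Let the short side be w mm. Then w · w√2 = 0.4 m² = 400,000 mm².
w² = 400,000/√2, so w ≈ 531.8 mm; long side = w√2 ≈ 752.1 mm.

532 × 752 mm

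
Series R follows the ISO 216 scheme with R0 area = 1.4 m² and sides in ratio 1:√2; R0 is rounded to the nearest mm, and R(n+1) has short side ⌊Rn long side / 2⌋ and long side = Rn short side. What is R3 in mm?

351 × 497 mm

Let R0's short side be w mm. w · w√2 = 1.4 m² = 1,400,000 mm², so w ≈ 995.0 mm and w√2 ≈ 1407.1 mm → R0 = 995 × 1407 mm.
R1: ⌊1407/2⌋ × 995 = 703 × 995 mm
R2: ⌊995/2⌋ × 703 = 497 × 703 mm
R3: ⌊703/2⌋ × 497 = 351 × 497 mm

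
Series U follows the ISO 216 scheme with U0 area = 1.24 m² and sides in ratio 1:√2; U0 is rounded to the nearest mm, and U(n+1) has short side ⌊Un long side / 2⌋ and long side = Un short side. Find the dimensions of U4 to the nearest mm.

Let U0's short side be w mm. w · w√2 = 1.24 m² = 1,240,000 mm², so w ≈ 936.4 mm and w√2 ≈ 1324.2 mm → U0 = 936 × 1324 mm.
U1: ⌊1324/2⌋ × 936 = 662 × 936 mm
U2: ⌊936/2⌋ × 662 = 468 × 662 mm
U3: ⌊662/2⌋ × 468 = 331 × 468 mm
U4: ⌊468/2⌋ × 331 = 234 × 331 mm

234 × 331 mm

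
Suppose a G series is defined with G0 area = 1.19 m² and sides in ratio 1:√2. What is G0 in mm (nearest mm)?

Let the short side be w mm. Then w · w√2 = 1.19 m² = 1,190,000 mm².
w² = 1,190,000/√2, so w ≈ 917.3 mm; long side = w√2 ≈ 1297.3 mm.

917 × 1297 mm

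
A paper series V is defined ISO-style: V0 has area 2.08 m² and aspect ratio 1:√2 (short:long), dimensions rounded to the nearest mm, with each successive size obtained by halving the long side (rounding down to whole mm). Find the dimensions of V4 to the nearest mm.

Let V0's short side be w mm. w · w√2 = 2.08 m² = 2,080,000 mm², so w ≈ 1212.8 mm and w√2 ≈ 1715.1 mm → V0 = 1213 × 1715 mm.
V1: ⌊1715/2⌋ × 1213 = 857 × 1213 mm
V2: ⌊1213/2⌋ × 857 = 606 × 857 mm
V3: ⌊857/2⌋ × 606 = 428 × 606 mm
V4: ⌊606/2⌋ × 428 = 303 × 428 mm

303 × 428 mm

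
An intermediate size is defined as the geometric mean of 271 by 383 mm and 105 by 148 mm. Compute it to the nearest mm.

Short side: √(271 · 105) = √28455 ≈ 168.7 → 169 mm
Long side: √(383 · 148) = √56684 ≈ 238.1 → 238 mm

169 × 238 mm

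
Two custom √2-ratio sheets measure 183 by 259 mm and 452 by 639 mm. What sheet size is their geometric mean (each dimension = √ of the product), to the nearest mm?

Short side: √(183 · 452) = √82716 ≈ 287.6 → 288 mm
Long side: √(259 · 639) = √165501 ≈ 406.8 → 407 mm

288 × 407 mm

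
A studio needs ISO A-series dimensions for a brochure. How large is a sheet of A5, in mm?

148 × 210 mm

A0 = 841 × 1189 mm (A0 has area 1 m², aspect 1:√2).
A1: ⌊1189/2⌋ × 841 = 594 × 841 mm
A2: ⌊841/2⌋ × 594 = 420 × 594 mm
A3: ⌊594/2⌋ × 420 = 297 × 420 mm
A4: ⌊420/2⌋ × 297 = 210 × 297 mm
A5: ⌊297/2⌋ × 210 = 148 × 210 mm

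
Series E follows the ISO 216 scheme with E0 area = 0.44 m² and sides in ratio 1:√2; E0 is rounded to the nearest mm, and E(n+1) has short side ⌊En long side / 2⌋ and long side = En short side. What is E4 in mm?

139 × 197 mm

Let E0's short side be w mm. w · w√2 = 0.44 m² = 440,000 mm², so w ≈ 557.8 mm and w√2 ≈ 788.8 mm → E0 = 558 × 789 mm.
E1: ⌊789/2⌋ × 558 = 394 × 558 mm
E2: ⌊558/2⌋ × 394 = 279 × 394 mm
E3: ⌊394/2⌋ × 279 = 197 × 279 mm
E4: ⌊279/2⌋ × 197 = 139 × 197 mm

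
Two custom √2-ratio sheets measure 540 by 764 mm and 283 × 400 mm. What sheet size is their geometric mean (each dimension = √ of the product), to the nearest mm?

391 × 553 mm

Short side: √(540 · 283) = √152820 ≈ 390.9 → 391 mm
Long side: √(764 · 400) = √305600 ≈ 552.8 → 553 mm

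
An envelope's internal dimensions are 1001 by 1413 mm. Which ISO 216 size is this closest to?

Aspect ratio 1413/1001 ≈ 1.412 — close to the ISO √2 ≈ 1.414.
In the B-series (B0 = 1000 × 1414 mm): B0 = 1000 × 1414 mm.
Off by 2 mm total — nearest standard size.

B0 (1000 × 1414 mm)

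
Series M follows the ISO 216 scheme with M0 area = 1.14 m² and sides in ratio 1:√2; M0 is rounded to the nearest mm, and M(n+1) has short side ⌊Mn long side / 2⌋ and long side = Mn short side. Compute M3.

Let M0's short side be w mm. w · w√2 = 1.14 m² = 1,140,000 mm², so w ≈ 897.8 mm and w√2 ≈ 1269.7 mm → M0 = 898 × 1270 mm.
M1: ⌊1270/2⌋ × 898 = 635 × 898 mm
M2: ⌊898/2⌋ × 635 = 449 × 635 mm
M3: ⌊635/2⌋ × 449 = 317 × 449 mm

317 × 449 mm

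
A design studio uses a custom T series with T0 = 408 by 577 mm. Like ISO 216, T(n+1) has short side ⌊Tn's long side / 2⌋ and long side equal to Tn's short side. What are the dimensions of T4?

102 × 144 mm

T1: ⌊577/2⌋ × 408 = 288 × 408 mm
T2: ⌊408/2⌋ × 288 = 204 × 288 mm
T3: ⌊288/2⌋ × 204 = 144 × 204 mm
T4: ⌊204/2⌋ × 144 = 102 × 144 mm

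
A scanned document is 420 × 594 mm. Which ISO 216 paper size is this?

Aspect ratio 594/420 ≈ 1.414 — close to the ISO √2 ≈ 1.414.
In the A-series (A0 area = 1 m²): A2 = 420 × 594 mm.

A2 (420 × 594 mm)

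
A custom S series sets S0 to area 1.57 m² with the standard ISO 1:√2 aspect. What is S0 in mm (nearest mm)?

1054 × 1490 mm

Let the short side be w mm. Then w · w√2 = 1.57 m² = 1,570,000 mm².
w² = 1,570,000/√2, so w ≈ 1053.6 mm; long side = w√2 ≈ 1490.1 mm.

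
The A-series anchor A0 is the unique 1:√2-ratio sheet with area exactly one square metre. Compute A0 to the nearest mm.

841 × 1189 mm

Let the short side be w mm. Then the long side is w√2 and w · w√2 = 10⁶ mm².
w² = 10⁶/√2, so w = 1000 / 2^(1/4) ≈ 840.9 mm; long side = 1000 · 2^(1/4) ≈ 1189.2 mm.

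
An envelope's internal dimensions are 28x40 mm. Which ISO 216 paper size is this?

C10 (28 × 40 mm)

Aspect ratio 40/28 ≈ 1.429 — close to the ISO √2 ≈ 1.414.
In the C-series (envelope sizes, between A and B): C10 = 28 × 40 mm.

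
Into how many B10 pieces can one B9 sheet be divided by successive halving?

Each ISO step halves the sheet: 1 × B9 → 2 × B10
From B9 to B10 is 1 halving step: 2^1 = 2.

2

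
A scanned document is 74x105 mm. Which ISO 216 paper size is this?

Aspect ratio 105/74 ≈ 1.419 — close to the ISO √2 ≈ 1.414.
In the A-series (A0 area = 1 m²): A7 = 74 × 105 mm.

A7 (74 × 105 mm)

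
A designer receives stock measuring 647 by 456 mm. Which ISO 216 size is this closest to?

C2 (458 × 648 mm)

Aspect ratio 647/456 ≈ 1.419 — close to the ISO √2 ≈ 1.414.
In the C-series (envelope sizes, between A and B): C2 = 458 × 648 mm.
Off by 3 mm total — nearest standard size.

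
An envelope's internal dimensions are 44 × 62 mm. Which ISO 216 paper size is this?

B9 (44 × 62 mm)

Aspect ratio 62/44 ≈ 1.409 — close to the ISO √2 ≈ 1.414.
In the B-series (B0 = 1000 × 1414 mm): B9 = 44 × 62 mm.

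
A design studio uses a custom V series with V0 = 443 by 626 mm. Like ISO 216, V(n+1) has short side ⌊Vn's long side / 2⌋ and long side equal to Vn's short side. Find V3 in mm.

V1: ⌊626/2⌋ × 443 = 313 × 443 mm
V2: ⌊443/2⌋ × 313 = 221 × 313 mm
V3: ⌊313/2⌋ × 221 = 156 × 221 mm

156 × 221 mm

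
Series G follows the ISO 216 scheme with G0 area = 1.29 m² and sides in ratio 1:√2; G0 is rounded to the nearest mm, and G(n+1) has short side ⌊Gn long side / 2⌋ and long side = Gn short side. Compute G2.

477 × 675 mm

Let G0's short side be w mm. w · w√2 = 1.29 m² = 1,290,000 mm², so w ≈ 955.1 mm and w√2 ≈ 1350.7 mm → G0 = 955 × 1351 mm.
G1: ⌊1351/2⌋ × 955 = 675 × 955 mm
G2: ⌊955/2⌋ × 675 = 477 × 675 mm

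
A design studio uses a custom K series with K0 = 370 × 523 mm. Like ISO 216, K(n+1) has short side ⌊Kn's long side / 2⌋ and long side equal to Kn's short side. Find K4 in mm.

K1: ⌊523/2⌋ × 370 = 261 × 370 mm
K2: ⌊370/2⌋ × 261 = 185 × 261 mm
K3: ⌊261/2⌋ × 185 = 130 × 185 mm
K4: ⌊185/2⌋ × 130 = 92 × 130 mm

92 × 130 mm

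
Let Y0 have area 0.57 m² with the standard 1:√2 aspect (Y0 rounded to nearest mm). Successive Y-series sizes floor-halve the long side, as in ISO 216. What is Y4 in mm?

Let Y0's short side be w mm. w · w√2 = 0.57 m² = 570,000 mm², so w ≈ 634.9 mm and w√2 ≈ 897.8 mm → Y0 = 635 × 898 mm.
Y1: ⌊898/2⌋ × 635 = 449 × 635 mm
Y2: ⌊635/2⌋ × 449 = 317 × 449 mm
Y3: ⌊449/2⌋ × 317 = 224 × 317 mm
Y4: ⌊317/2⌋ × 224 = 158 × 224 mm

158 × 224 mm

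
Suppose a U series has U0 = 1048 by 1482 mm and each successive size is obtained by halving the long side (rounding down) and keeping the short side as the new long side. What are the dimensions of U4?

U1: ⌊1482/2⌋ × 1048 = 741 × 1048 mm
U2: ⌊1048/2⌋ × 741 = 524 × 741 mm
U3: ⌊741/2⌋ × 524 = 370 × 524 mm
U4: ⌊524/2⌋ × 370 = 262 × 370 mm

262 × 370 mm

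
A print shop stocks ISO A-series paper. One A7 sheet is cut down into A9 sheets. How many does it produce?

4

A7 = 74 × 105 mm; A9 = 37 × 52 mm.
Each halving step doubles the count; 2 steps from A7 to A9.
2^2 = 4.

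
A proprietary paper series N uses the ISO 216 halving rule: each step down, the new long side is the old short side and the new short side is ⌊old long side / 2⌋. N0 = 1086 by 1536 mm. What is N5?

192 × 271 mm

N1 = 768 × 1086 mm (from N0 by 1 halving).
N2: ⌊1086/2⌋ × 768 = 543 × 768 mm
N3: ⌊768/2⌋ × 543 = 384 × 543 mm
N4: ⌊543/2⌋ × 384 = 271 × 384 mm
N5: ⌊384/2⌋ × 271 = 192 × 271 mm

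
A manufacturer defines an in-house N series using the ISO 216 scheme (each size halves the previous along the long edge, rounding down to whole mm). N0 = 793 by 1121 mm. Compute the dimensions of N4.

N1: ⌊1121/2⌋ × 793 = 560 × 793 mm
N2: ⌊793/2⌋ × 560 = 396 × 560 mm
N3: ⌊560/2⌋ × 396 = 280 × 396 mm
N4: ⌊396/2⌋ × 280 = 198 × 280 mm

198 × 280 mm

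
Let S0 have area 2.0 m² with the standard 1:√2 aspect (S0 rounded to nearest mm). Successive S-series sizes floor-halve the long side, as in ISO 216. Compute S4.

Let S0's short side be w mm. w · w√2 = 2.0 m² = 2,000,000 mm², so w ≈ 1189.2 mm and w√2 ≈ 1681.8 mm → S0 = 1189 × 1682 mm.
S1: ⌊1682/2⌋ × 1189 = 841 × 1189 mm
S2: ⌊1189/2⌋ × 841 = 594 × 841 mm
S3: ⌊841/2⌋ × 594 = 420 × 594 mm
S4: ⌊594/2⌋ × 420 = 297 × 420 mm

297 × 420 mm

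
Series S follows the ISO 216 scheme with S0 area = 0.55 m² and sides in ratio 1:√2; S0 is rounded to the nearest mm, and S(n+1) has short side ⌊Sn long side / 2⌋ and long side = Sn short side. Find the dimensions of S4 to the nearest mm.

156 × 220 mm

Let S0's short side be w mm. w · w√2 = 0.55 m² = 550,000 mm², so w ≈ 623.6 mm and w√2 ≈ 881.9 mm → S0 = 624 × 882 mm.
S1: ⌊882/2⌋ × 624 = 441 × 624 mm
S2: ⌊624/2⌋ × 441 = 312 × 441 mm
S3: ⌊441/2⌋ × 312 = 220 × 312 mm
S4: ⌊312/2⌋ × 220 = 156 × 220 mm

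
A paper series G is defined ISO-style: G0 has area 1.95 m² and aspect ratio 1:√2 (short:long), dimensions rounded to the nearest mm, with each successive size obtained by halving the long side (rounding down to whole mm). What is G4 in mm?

293 × 415 mm

Let G0's short side be w mm. w · w√2 = 1.95 m² = 1,950,000 mm², so w ≈ 1174.2 mm and w√2 ≈ 1660.6 mm → G0 = 1174 × 1661 mm.
G1: ⌊1661/2⌋ × 1174 = 830 × 1174 mm
G2: ⌊1174/2⌋ × 830 = 587 × 830 mm
G3: ⌊830/2⌋ × 587 = 415 × 587 mm
G4: ⌊587/2⌋ × 415 = 293 × 415 mm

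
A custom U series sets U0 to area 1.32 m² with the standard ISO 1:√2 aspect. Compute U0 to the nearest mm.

966 × 1366 mm

Let the short side be w mm. Then w · w√2 = 1.32 m² = 1,320,000 mm².
w² = 1,320,000/√2, so w ≈ 966.1 mm; long side = w√2 ≈ 1366.3 mm.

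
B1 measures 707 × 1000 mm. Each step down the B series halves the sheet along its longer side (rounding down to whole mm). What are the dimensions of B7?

88 × 125 mm

B2: ⌊1000/2⌋ × 707 = 500 × 707 mm
B3: ⌊707/2⌋ × 500 = 353 × 500 mm
B4: ⌊500/2⌋ × 353 = 250 × 353 mm
B5: ⌊353/2⌋ × 250 = 176 × 250 mm
B6: ⌊250/2⌋ × 176 = 125 × 176 mm
B7: ⌊176/2⌋ × 125 = 88 × 125 mm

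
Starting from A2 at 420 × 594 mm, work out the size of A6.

A3: ⌊594/2⌋ × 420 = 297 × 420 mm
A4: ⌊420/2⌋ × 297 = 210 × 297 mm
A5: ⌊297/2⌋ × 210 = 148 × 210 mm
A6: ⌊210/2⌋ × 148 = 105 × 148 mm

105 × 148 mm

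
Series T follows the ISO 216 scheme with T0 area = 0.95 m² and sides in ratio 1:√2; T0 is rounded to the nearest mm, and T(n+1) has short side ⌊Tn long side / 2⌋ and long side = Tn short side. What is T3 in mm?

Let T0's short side be w mm. w · w√2 = 0.95 m² = 950,000 mm², so w ≈ 819.6 mm and w√2 ≈ 1159.1 mm → T0 = 820 × 1159 mm.
T1: ⌊1159/2⌋ × 820 = 579 × 820 mm
T2: ⌊820/2⌋ × 579 = 410 × 579 mm
T3: ⌊579/2⌋ × 410 = 289 × 410 mm

289 × 410 mm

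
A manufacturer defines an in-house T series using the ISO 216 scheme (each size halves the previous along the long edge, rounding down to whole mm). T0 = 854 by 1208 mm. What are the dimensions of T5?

T1: ⌊1208/2⌋ × 854 = 604 × 854 mm
T2: ⌊854/2⌋ × 604 = 427 × 604 mm
T3: ⌊604/2⌋ × 427 = 302 × 427 mm
T4: ⌊427/2⌋ × 302 = 213 × 302 mm
T5: ⌊302/2⌋ × 213 = 151 × 213 mm

151 × 213 mm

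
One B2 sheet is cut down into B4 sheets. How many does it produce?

4

Each ISO step halves the sheet: 1 × B2 → 2 × B3 → 4 × B4
From B2 to B4 is 2 halving steps: 2^2 = 4.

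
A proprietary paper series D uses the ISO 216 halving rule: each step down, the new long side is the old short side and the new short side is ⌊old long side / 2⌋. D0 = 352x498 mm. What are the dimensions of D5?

62 × 88 mm

D1 = 249 × 352 mm (from D0 by 1 halving).
D2: ⌊352/2⌋ × 249 = 176 × 249 mm
D3: ⌊249/2⌋ × 176 = 124 × 176 mm
D4: ⌊176/2⌋ × 124 = 88 × 124 mm
D5: ⌊124/2⌋ × 88 = 62 × 88 mm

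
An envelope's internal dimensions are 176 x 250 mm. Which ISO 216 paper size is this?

B5 (176 × 250 mm)

Aspect ratio 250/176 ≈ 1.420 — close to the ISO √2 ≈ 1.414.
In the B-series (B0 = 1000 × 1414 mm): B5 = 176 × 250 mm.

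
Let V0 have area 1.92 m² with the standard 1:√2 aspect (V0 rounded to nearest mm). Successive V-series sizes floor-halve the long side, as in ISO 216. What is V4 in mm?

291 × 412 mm

Let V0's short side be w mm. w · w√2 = 1.92 m² = 1,920,000 mm², so w ≈ 1165.2 mm and w√2 ≈ 1647.8 mm → V0 = 1165 × 1648 mm.
V1: ⌊1648/2⌋ × 1165 = 824 × 1165 mm
V2: ⌊1165/2⌋ × 824 = 582 × 824 mm
V3: ⌊824/2⌋ × 582 = 412 × 582 mm
V4: ⌊582/2⌋ × 412 = 291 × 412 mm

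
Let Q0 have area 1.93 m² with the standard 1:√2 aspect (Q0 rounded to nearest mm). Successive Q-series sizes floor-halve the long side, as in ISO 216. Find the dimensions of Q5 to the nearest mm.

Let Q0's short side be w mm. w · w√2 = 1.93 m² = 1,930,000 mm², so w ≈ 1168.2 mm and w√2 ≈ 1652.1 mm → Q0 = 1168 × 1652 mm.
Q1: ⌊1652/2⌋ × 1168 = 826 × 1168 mm
Q2: ⌊1168/2⌋ × 826 = 584 × 826 mm
Q3: ⌊826/2⌋ × 584 = 413 × 584 mm
Q4: ⌊584/2⌋ × 413 = 292 × 413 mm
Q5: ⌊413/2⌋ × 292 = 206 × 292 mm

206 × 292 mm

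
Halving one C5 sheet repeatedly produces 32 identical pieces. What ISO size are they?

C10

32 = 2^5, so 5 halving steps.
C5 → C6 → … → C10 after 5 steps.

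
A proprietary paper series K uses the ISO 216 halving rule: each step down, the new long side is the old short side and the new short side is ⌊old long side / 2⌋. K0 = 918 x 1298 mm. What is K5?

K1: ⌊1298/2⌋ × 918 = 649 × 918 mm
K2: ⌊918/2⌋ × 649 = 459 × 649 mm
K3: ⌊649/2⌋ × 459 = 324 × 459 mm
K4: ⌊459/2⌋ × 324 = 229 × 324 mm
K5: ⌊324/2⌋ × 229 = 162 × 229 mm

162 × 229 mm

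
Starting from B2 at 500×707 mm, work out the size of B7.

B3: ⌊707/2⌋ × 500 = 353 × 500 mm
B4: ⌊500/2⌋ × 353 = 250 × 353 mm
B5: ⌊353/2⌋ × 250 = 176 × 250 mm
B6: ⌊250/2⌋ × 176 = 125 × 176 mm
B7: ⌊176/2⌋ × 125 = 88 × 125 mm

88 × 125 mm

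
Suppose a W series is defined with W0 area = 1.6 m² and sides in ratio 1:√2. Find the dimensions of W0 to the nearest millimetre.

Let the short side be w mm. Then w · w√2 = 1.6 m² = 1,600,000 mm².
w² = 1,600,000/√2, so w ≈ 1063.7 mm; long side = w√2 ≈ 1504.2 mm.

1064 × 1504 mm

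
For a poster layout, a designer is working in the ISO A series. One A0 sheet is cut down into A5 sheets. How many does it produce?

32

Each ISO step halves the sheet: 1 × A0 → 2 × A1 → 4 × A2 → 8 × A3 → …
From A0 to A5 is 5 halving steps: 2^5 = 32.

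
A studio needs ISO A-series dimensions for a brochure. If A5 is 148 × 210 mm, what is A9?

A6: ⌊210/2⌋ × 148 = 105 × 148 mm
A7: ⌊148/2⌋ × 105 = 74 × 105 mm
A8: ⌊105/2⌋ × 74 = 52 × 74 mm
A9: ⌊74/2⌋ × 52 = 37 × 52 mm

37 × 52 mm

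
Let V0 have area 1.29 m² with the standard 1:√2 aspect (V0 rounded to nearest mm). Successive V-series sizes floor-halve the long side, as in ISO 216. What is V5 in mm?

Let V0's short side be w mm. w · w√2 = 1.29 m² = 1,290,000 mm², so w ≈ 955.1 mm and w√2 ≈ 1350.7 mm → V0 = 955 × 1351 mm.
V1: ⌊1351/2⌋ × 955 = 675 × 955 mm
V2: ⌊955/2⌋ × 675 = 477 × 675 mm
V3: ⌊675/2⌋ × 477 = 337 × 477 mm
V4: ⌊477/2⌋ × 337 = 238 × 337 mm
V5: ⌊337/2⌋ × 238 = 168 × 238 mm

168 × 238 mm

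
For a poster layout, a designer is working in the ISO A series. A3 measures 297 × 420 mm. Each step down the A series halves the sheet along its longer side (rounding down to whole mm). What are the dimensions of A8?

52 × 74 mm

A4: ⌊420/2⌋ × 297 = 210 × 297 mm
A5: ⌊297/2⌋ × 210 = 148 × 210 mm
A6: ⌊210/2⌋ × 148 = 105 × 148 mm
A7: ⌊148/2⌋ × 105 = 74 × 105 mm
A8: ⌊105/2⌋ × 74 = 52 × 74 mm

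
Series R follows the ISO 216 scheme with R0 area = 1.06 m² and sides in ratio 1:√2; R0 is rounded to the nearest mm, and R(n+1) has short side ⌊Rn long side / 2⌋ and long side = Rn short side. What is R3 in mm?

Let R0's short side be w mm. w · w√2 = 1.06 m² = 1,060,000 mm², so w ≈ 865.8 mm and w√2 ≈ 1224.4 mm → R0 = 866 × 1224 mm.
R1: ⌊1224/2⌋ × 866 = 612 × 866 mm
R2: ⌊866/2⌋ × 612 = 433 × 612 mm
R3: ⌊612/2⌋ × 433 = 306 × 433 mm

306 × 433 mm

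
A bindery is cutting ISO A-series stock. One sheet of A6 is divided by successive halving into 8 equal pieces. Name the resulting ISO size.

8 = 2^3, so 3 halving steps.
A6 → A7 → … → A9 after 3 steps.

A9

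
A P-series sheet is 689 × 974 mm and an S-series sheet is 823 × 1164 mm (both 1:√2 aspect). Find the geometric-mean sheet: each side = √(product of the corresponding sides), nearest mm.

Short side: √(689 · 823) = √567047 ≈ 753.0 → 753 mm
Long side: √(974 · 1164) = √1133736 ≈ 1064.8 → 1065 mm

753 × 1065 mm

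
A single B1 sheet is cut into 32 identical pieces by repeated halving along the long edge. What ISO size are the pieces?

B6

32 = 2^5, so 5 halving steps.
B1 → B2 → … → B6 after 5 steps.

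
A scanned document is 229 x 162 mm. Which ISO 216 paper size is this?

C5 (162 × 229 mm)

Aspect ratio 229/162 ≈ 1.414 — close to the ISO √2 ≈ 1.414.
In the C-series (envelope sizes, between A and B): C5 = 162 × 229 mm.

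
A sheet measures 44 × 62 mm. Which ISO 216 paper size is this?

Aspect ratio 62/44 ≈ 1.409 — close to the ISO √2 ≈ 1.414.
In the B-series (B0 = 1000 × 1414 mm): B9 = 44 × 62 mm.

B9 (44 × 62 mm)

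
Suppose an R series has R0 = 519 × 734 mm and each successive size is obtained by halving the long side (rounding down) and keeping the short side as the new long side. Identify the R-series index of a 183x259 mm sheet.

R0: 519 × 734 mm
R1: 367 × 519 mm
R2: 259 × 367 mm
R3: 183 × 259 mm
R4: 129 × 183 mm
→ matches R3.

R3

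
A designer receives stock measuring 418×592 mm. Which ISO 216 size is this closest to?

A2 (420 × 594 mm)

Aspect ratio 592/418 ≈ 1.416 — close to the ISO √2 ≈ 1.414.
In the A-series (A0 area = 1 m²): A2 = 420 × 594 mm.
Off by 4 mm total — nearest standard size.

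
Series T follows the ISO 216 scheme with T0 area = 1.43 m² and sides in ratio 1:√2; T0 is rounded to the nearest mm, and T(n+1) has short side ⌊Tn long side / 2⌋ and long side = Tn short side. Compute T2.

Let T0's short side be w mm. w · w√2 = 1.43 m² = 1,430,000 mm², so w ≈ 1005.6 mm and w√2 ≈ 1422.1 mm → T0 = 1006 × 1422 mm.
T1: ⌊1422/2⌋ × 1006 = 711 × 1006 mm
T2: ⌊1006/2⌋ × 711 = 503 × 711 mm

503 × 711 mm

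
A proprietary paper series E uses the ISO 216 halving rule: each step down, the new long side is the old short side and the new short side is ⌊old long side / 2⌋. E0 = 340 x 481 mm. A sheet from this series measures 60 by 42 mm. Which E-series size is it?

E6

E0: 340 × 481 mm
E1: 240 × 340 mm
E2: 170 × 240 mm
E3: 120 × 170 mm
E4: 85 × 120 mm
E5: 60 × 85 mm
E6: 42 × 60 mm
E7: 30 × 42 mm
→ matches E6.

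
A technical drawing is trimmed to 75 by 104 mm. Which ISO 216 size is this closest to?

A7 (74 × 105 mm)

Aspect ratio 104/75 ≈ 1.387 (ISO target is √2 ≈ 1.414).
In the A-series (A0 area = 1 m²): A7 = 74 × 105 mm.
Off by 2 mm total — nearest standard size.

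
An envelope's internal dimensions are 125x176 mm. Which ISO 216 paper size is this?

Aspect ratio 176/125 ≈ 1.408 — close to the ISO √2 ≈ 1.414.
In the B-series (B0 = 1000 × 1414 mm): B6 = 125 × 176 mm.

B6 (125 × 176 mm)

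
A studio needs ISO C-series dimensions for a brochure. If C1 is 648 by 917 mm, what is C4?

229 × 324 mm

C2: ⌊917/2⌋ × 648 = 458 × 648 mm
C3: ⌊648/2⌋ × 458 = 324 × 458 mm
C4: ⌊458/2⌋ × 324 = 229 × 324 mm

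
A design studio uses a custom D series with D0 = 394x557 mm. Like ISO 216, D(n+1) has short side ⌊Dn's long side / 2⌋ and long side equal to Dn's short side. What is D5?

D1: ⌊557/2⌋ × 394 = 278 × 394 mm
D2: ⌊394/2⌋ × 278 = 197 × 278 mm
D3: ⌊278/2⌋ × 197 = 139 × 197 mm
D4: ⌊197/2⌋ × 139 = 98 × 139 mm
D5: ⌊139/2⌋ × 98 = 69 × 98 mm

69 × 98 mm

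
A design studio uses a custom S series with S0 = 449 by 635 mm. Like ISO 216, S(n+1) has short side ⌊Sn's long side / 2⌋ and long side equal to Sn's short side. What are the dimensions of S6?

56 × 79 mm

S1 = 317 × 449 mm (from S0 by 1 halving).
S2: ⌊449/2⌋ × 317 = 224 × 317 mm
S3: ⌊317/2⌋ × 224 = 158 × 224 mm
S4: ⌊224/2⌋ × 158 = 112 × 158 mm
S5: ⌊158/2⌋ × 112 = 79 × 112 mm
S6: ⌊112/2⌋ × 79 = 56 × 79 mm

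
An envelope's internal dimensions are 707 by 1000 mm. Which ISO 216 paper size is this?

B1 (707 × 1000 mm)

Aspect ratio 1000/707 ≈ 1.414 — close to the ISO √2 ≈ 1.414.
In the B-series (B0 = 1000 × 1414 mm): B1 = 707 × 1000 mm.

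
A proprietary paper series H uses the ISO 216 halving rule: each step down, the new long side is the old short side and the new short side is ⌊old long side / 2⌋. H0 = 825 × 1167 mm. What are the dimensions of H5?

145 × 206 mm

H1 = 583 × 825 mm (from H0 by 1 halving).
H2: ⌊825/2⌋ × 583 = 412 × 583 mm
H3: ⌊583/2⌋ × 412 = 291 × 412 mm
H4: ⌊412/2⌋ × 291 = 206 × 291 mm
H5: ⌊291/2⌋ × 206 = 145 × 206 mm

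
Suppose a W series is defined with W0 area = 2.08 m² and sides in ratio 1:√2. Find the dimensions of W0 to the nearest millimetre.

1213 × 1715 mm

Let the short side be w mm. Then w · w√2 = 2.08 m² = 2,080,000 mm².
w² = 2,080,000/√2, so w ≈ 1212.8 mm; long side = w√2 ≈ 1715.1 mm.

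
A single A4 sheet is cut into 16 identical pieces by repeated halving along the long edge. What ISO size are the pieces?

A8

16 = 2^4, so 4 halving steps.
A4 → A5 → … → A8 after 4 steps.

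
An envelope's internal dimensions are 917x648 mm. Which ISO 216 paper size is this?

Aspect ratio 917/648 ≈ 1.415 — close to the ISO √2 ≈ 1.414.
In the C-series (envelope sizes, between A and B): C1 = 648 × 917 mm.

C1 (648 × 917 mm)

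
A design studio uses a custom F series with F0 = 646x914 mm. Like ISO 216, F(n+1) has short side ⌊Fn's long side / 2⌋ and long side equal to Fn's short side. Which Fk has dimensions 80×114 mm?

F6

F0: 646 × 914 mm
F1: 457 × 646 mm
F2: 323 × 457 mm
F3: 228 × 323 mm
F4: 161 × 228 mm
F5: 114 × 161 mm
F6: 80 × 114 mm
F7: 57 × 80 mm
→ matches F6.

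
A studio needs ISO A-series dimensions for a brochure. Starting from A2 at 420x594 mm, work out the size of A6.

A3: ⌊594/2⌋ × 420 = 297 × 420 mm
A4: ⌊420/2⌋ × 297 = 210 × 297 mm
A5: ⌊297/2⌋ × 210 = 148 × 210 mm
A6: ⌊210/2⌋ × 148 = 105 × 148 mm

105 × 148 mm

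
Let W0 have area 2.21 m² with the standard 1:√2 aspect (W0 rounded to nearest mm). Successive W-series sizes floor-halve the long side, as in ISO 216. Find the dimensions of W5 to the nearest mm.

221 × 312 mm

Let W0's short side be w mm. w · w√2 = 2.21 m² = 2,210,000 mm², so w ≈ 1250.1 mm and w√2 ≈ 1767.9 mm → W0 = 1250 × 1768 mm.
W1: ⌊1768/2⌋ × 1250 = 884 × 1250 mm
W2: ⌊1250/2⌋ × 884 = 625 × 884 mm
W3: ⌊884/2⌋ × 625 = 442 × 625 mm
W4: ⌊625/2⌋ × 442 = 312 × 442 mm
W5: ⌊442/2⌋ × 312 = 221 × 312 mm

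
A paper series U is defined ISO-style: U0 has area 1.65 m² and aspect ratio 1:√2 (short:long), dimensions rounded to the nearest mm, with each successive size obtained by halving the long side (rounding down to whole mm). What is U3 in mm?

382 × 540 mm

Let U0's short side be w mm. w · w√2 = 1.65 m² = 1,650,000 mm², so w ≈ 1080.2 mm and w√2 ≈ 1527.6 mm → U0 = 1080 × 1528 mm.
U1: ⌊1528/2⌋ × 1080 = 764 × 1080 mm
U2: ⌊1080/2⌋ × 764 = 540 × 764 mm
U3: ⌊764/2⌋ × 540 = 382 × 540 mm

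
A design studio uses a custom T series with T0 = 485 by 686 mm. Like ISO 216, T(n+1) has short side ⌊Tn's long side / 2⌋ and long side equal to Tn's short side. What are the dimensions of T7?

T1 = 343 × 485 mm (from T0 by 1 halving).
T2: ⌊485/2⌋ × 343 = 242 × 343 mm
T3: ⌊343/2⌋ × 242 = 171 × 242 mm
T4: ⌊242/2⌋ × 171 = 121 × 171 mm
T5: ⌊171/2⌋ × 121 = 85 × 121 mm
T6: ⌊121/2⌋ × 85 = 60 × 85 mm
T7: ⌊85/2⌋ × 60 = 42 × 60 mm

42 × 60 mm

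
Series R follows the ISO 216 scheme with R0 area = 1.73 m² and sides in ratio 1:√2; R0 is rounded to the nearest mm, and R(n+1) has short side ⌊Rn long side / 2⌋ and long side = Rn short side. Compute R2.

553 × 782 mm

Let R0's short side be w mm. w · w√2 = 1.73 m² = 1,730,000 mm², so w ≈ 1106.0 mm and w√2 ≈ 1564.2 mm → R0 = 1106 × 1564 mm.
R1: ⌊1564/2⌋ × 1106 = 782 × 1106 mm
R2: ⌊1106/2⌋ × 782 = 553 × 782 mm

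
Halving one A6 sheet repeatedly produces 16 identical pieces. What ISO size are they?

16 = 2^4, so 4 halving steps.
A6 → A7 → … → A10 after 4 steps.

A10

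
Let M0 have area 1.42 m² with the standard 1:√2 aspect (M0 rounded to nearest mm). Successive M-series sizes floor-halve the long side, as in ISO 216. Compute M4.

250 × 354 mm

Let M0's short side be w mm. w · w√2 = 1.42 m² = 1,420,000 mm², so w ≈ 1002.0 mm and w√2 ≈ 1417.1 mm → M0 = 1002 × 1417 mm.
M1: ⌊1417/2⌋ × 1002 = 708 × 1002 mm
M2: ⌊1002/2⌋ × 708 = 501 × 708 mm
M3: ⌊708/2⌋ × 501 = 354 × 501 mm
M4: ⌊501/2⌋ × 354 = 250 × 354 mm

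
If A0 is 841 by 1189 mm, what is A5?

148 × 210 mm

A1: ⌊1189/2⌋ × 841 = 594 × 841 mm
A2: ⌊841/2⌋ × 594 = 420 × 594 mm
A3: ⌊594/2⌋ × 420 = 297 × 420 mm
A4: ⌊420/2⌋ × 297 = 210 × 297 mm
A5: ⌊297/2⌋ × 210 = 148 × 210 mm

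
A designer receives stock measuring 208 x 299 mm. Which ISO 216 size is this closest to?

A4 (210 × 297 mm)

Aspect ratio 299/208 ≈ 1.438 (ISO target is √2 ≈ 1.414).
In the A-series (A0 area = 1 m²): A4 = 210 × 297 mm.
Off by 4 mm total — nearest standard size.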